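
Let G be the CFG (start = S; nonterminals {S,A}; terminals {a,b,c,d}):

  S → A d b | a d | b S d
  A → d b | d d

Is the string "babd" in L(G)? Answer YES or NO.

Convert to CNF:
  S -> A X3 | T1 X4 | T2 T0
  A -> T0 T0 | T0 T1
  T0 -> d
  T1 -> b
  T2 -> a
  X3 -> T0 T1
  X4 -> S T0

Fill CYK table bottom-up:
  T[0,0] 'b' = {T1}  orig:{}
  T[1,1] 'a' = {T2}  orig:{}
  T[2,2] 'b' = {T1}  orig:{}
  T[3,3] 'd' = {T0}  orig:{}
  T[0,1] 'ba' = ∅
  T[1,2] 'ab' = ∅
  T[2,3] 'bd' = ∅
  T[0,2] 'bab' = ∅
  T[1,3] 'abd' = ∅
  T[0,3] 'babd' = ∅

S ∉ T[0,3] ⇒ NO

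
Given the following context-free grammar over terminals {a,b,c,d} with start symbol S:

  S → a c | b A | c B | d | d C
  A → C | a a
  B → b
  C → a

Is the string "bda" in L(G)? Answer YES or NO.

CNF form of G:
  S -> T0 T1 | T1 B | T2 A | T3 C | d
  A -> T0 T0 | a
  B -> b
  C -> a
  T0 -> a
  T1 -> c
  T2 -> b
  T3 -> d

Fill CYK table bottom-up:
  [0..0]={B,T2}  "b"  orig:{B}
  [1..1]={S,T3}  "d"  orig:{S}
  [2..2]={A,C,T0}  "a"  orig:{A,C}
  [0..1]=∅  "bd"
  [1..2]={S}  "da"
  [0..2]=∅  "bda"

S ∉ T[0,2] ⇒ NO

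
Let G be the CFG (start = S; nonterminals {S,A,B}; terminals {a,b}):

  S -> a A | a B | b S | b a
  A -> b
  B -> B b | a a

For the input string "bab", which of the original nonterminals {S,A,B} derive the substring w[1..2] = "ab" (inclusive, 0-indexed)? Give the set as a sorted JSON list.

Convert to CNF:
  S -> T0 S | T0 T1 | T1 A | T1 B
  A -> b
  B -> B T0 | T1 T1
  T0 -> b
  T1 -> a

Fill CYK table bottom-up (cells [i..j] with 1 ≤ i ≤ j ≤ 2 only):
  cell(1,1) a: {T1}  orig:{}
  cell(2,2) b: {A,T0}  orig:{A}
  cell(1,2) ab: {S}

Original NTs in T[1,2] deriving "ab": ["S"]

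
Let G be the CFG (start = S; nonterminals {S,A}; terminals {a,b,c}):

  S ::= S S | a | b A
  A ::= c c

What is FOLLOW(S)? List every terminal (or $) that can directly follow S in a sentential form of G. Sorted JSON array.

Compute FIRST by fixpoint:
pass 1:
  A via A→c c: +{c}
  S via S→a: +{a}
  S via S→b A: +{b}
  FIRST[S]={a,b}  FIRST[A]={c}
pass 2: — fixpoint
  FIRST[S]={a,b}  FIRST[A]={c}

FOLLOW sets:
seed FOLLOW(S) with $
iter 1:
  S→S S: FOLLOW(S) ⊇ FIRST(S) = {a,b}; new: +{a,b}
  S→b A: FOLLOW(A) ⊇ FOLLOW(S) ⊇ {$,a,b}; new: +{$,a,b}
  FOLLOW[S]={$,a,b}  FOLLOW[A]={$,a,b}
iter 2: done
  FOLLOW[S]={$,a,b}  FOLLOW[A]={$,a,b}

FOLLOW(S) = ["$", "a", "b"]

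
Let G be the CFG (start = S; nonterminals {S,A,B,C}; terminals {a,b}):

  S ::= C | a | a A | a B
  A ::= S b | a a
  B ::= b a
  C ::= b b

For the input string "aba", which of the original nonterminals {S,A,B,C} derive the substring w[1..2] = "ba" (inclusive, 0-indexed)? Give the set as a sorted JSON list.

Convert to CNF:
  S -> T0 T0 | T1 A | T1 B | a
  A -> S T0 | T1 T1
  B -> T0 T1
  C -> T0 T0
  T0 -> b
  T1 -> a

Fill CYK table bottom-up — only the sub-triangle for w[1..2]:
  T[1,1] 'b' = {T0}  orig:{}
  T[2,2] 'a' = {S,T1}  orig:{S}
  T[1,2] 'ba' = {B}

Original NTs in T[1,2] deriving "ba": ["B"]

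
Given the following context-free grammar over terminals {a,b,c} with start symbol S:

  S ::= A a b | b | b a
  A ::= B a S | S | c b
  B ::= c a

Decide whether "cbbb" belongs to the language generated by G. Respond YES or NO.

CNF form of G:
  S -> A X5 | T1 T0 | b
  A -> A X3 | B X4 | T1 T0 | T2 T1 | b
  B -> T2 T0
  T0 -> a
  T1 -> b
  T2 -> c
  X3 -> T0 T1
  X4 -> T0 S
  X5 -> T0 T1

Fill CYK table bottom-up:
  T[0,0] 'c' = {T2}  orig:{}
  T[1,1] 'b' = {A,S,T1}  orig:{A,S}
  T[2,2] 'b' = {A,S,T1}  orig:{A,S}
  T[3,3] 'b' = {A,S,T1}  orig:{A,S}
  T[0,1] 'cb' = {A}
  T[1,2] 'bb' = ∅
  T[2,3] 'bb' = ∅
  T[0,2] 'cbb' = ∅
  T[1,3] 'bbb' = ∅
  T[0,3] 'cbbb' = ∅

S ∉ T[0,3] ⇒ NO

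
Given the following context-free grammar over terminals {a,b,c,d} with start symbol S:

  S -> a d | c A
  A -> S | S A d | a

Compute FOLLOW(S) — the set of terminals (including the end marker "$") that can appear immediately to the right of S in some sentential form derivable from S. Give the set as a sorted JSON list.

FIRST sets, iterate to fixpoint:
[1]
  A via A→a: +{a}
  S via S→a d: +{a}
  S via S→c A: +{c}
  S: {a,c}  A: {a}
[2]
  A via A→S: +{c}
  S: {a,c}  A: {a,c}
[3] (no change)
  S: {a,c}  A: {a,c}

FOLLOW iteration:
FOLLOW(S) := {$}
pass 1:
  A→S A d: FOLLOW(S) ⊇ FIRST(A) = {a,c}; new: +{a,c}
  A→S A d: FOLLOW(A) ⊇ FIRST(d) = {d}; new: +{d}
  S→c A: FOLLOW(A) ⊇ FOLLOW(S) ⊇ {$,a,c}; new: +{$,a,c}
  FOLLOW[S]={$,a,c}  FOLLOW[A]={$,a,c,d}
pass 2:
  A→S: FOLLOW(S) ⊇ FOLLOW(A) ⊇ {$,a,c,d}; new: +{d}
  FOLLOW[S]={$,a,c,d}  FOLLOW[A]={$,a,c,d}
pass 3: — fixpoint
  FOLLOW[S]={$,a,c,d}  FOLLOW[A]={$,a,c,d}

FOLLOW(S) = ["$", "a", "c", "d"]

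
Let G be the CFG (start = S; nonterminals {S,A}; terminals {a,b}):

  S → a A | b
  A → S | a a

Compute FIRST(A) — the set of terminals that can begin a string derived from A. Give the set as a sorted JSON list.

FIRST sets, iterate to fixpoint:
pass 1:
  A via A→a a: +{a}
  S via S→a A: +{a}
  S via S→b: +{b}
  FIRST(S)={a,b}  FIRST(A)={a}
pass 2:
  A via A→S: +{b}
  FIRST(S)={a,b}  FIRST(A)={a,b}
pass 3: (stable)
  FIRST(S)={a,b}  FIRST(A)={a,b}

FIRST(A) = ["a", "b"]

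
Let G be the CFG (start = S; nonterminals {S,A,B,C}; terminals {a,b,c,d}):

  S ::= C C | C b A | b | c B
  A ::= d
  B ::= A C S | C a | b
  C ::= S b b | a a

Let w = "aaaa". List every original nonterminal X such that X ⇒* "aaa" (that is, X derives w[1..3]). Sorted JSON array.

CNF form of G:
  S -> C C | C X5 | T2 B | b
  A -> d
  B -> A X3 | C T0 | b
  C -> S X4 | T0 T0
  T0 -> a
  T1 -> b
  T2 -> c
  X3 -> C S
  X4 -> T1 T1
  X5 -> T1 A

CYK table (by increasing span), restricted to cells inside w[1..3]:
  T[1,1] 'a' = {T0}  orig:{}
  T[2,2] 'a' = {T0}  orig:{}
  T[3,3] 'a' = {T0}  orig:{}
  T[1,2] 'aa' = {C}
  T[2,3] 'aa' = {C}
  T[1,3] 'aaa' = {B}

Original NTs in T[1,3] deriving "aaa": ["B"]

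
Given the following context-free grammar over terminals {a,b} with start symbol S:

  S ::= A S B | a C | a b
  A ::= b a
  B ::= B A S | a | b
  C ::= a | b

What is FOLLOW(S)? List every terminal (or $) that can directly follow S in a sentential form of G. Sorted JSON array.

Compute FIRST by fixpoint:
pass 1:
  A via A→b a: +{b}
  B via B→a: +{a}
  B via B→b: +{b}
  C via C→a: +{a}
  C via C→b: +{b}
  S via S→A S B: +{b}
  S via S→a C: +{a}
  FIRST[S]={a,b}  FIRST[A]={b}  FIRST[B]={a,b}  FIRST[C]={a,b}
pass 2: done
  FIRST[S]={a,b}  FIRST[A]={b}  FIRST[B]={a,b}  FIRST[C]={a,b}

Compute FOLLOW by fixpoint:
seed FOLLOW(S) with $
iter 1:
  B→B A S: FOLLOW(B) ⊇ FIRST(A) = {b}; new: +{b}
  B→B A S: FOLLOW(A) ⊇ FIRST(S) = {a,b}; new: +{a,b}
  B→B A S: FOLLOW(S) ⊇ FOLLOW(B) ⊇ {b}; new: +{b}
  S→A S B: FOLLOW(S) ⊇ FIRST(B) = {a,b}; new: +{a}
  S→A S B: FOLLOW(B) ⊇ FOLLOW(S) ⊇ {$,a,b}; new: +{$,a}
  S→a C: FOLLOW(C) ⊇ FOLLOW(S) ⊇ {$,a,b}; new: +{$,a,b}
  FOLLOW[S]={$,a,b}  FOLLOW[A]={a,b}  FOLLOW[B]={$,a,b}  FOLLOW[C]={$,a,b}
iter 2: done
  FOLLOW[S]={$,a,b}  FOLLOW[A]={a,b}  FOLLOW[B]={$,a,b}  FOLLOW[C]={$,a,b}

FOLLOW(S) = ["$", "a", "b"]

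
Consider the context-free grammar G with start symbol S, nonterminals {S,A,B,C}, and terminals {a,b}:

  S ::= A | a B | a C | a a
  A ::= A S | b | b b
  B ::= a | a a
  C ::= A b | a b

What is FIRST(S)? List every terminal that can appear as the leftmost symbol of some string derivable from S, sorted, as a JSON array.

Compute FIRST by fixpoint:
round 1:
  A via A→b: +{b}
  B via B→a: +{a}
  C via C→A b: +{b}
  C via C→a b: +{a}
  S via S→A: +{b}
  S via S→a B: +{a}
  S: {a,b}  A: {b}  B: {a}  C: {a,b}
round 2: (no change)
  S: {a,b}  A: {b}  B: {a}  C: {a,b}

FIRST(S) = ["a", "b"]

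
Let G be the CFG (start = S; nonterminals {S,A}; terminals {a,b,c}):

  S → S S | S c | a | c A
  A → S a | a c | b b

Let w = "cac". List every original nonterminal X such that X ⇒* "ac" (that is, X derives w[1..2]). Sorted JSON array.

CNF form of G:
  S -> S S | S T1 | T1 A | a
  A -> S T0 | T0 T1 | T2 T2
  T0 -> a
  T1 -> c
  T2 -> b

CYK table (by increasing span), restricted to cells inside w[1..2]:
  [1..1]={S,T0}  "a"  orig:{S}
  [2..2]={T1}  "c"  orig:{}
  [1..2]={A,S}  "ac"

Original NTs in T[1,2] deriving "ac": ["A", "S"]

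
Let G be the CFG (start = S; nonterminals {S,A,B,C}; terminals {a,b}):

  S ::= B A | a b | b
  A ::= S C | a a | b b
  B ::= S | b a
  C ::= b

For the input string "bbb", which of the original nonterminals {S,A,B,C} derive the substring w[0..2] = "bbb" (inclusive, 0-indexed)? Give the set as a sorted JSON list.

Convert to CNF:
  S -> B A | T0 T1 | b
  A -> S C | T0 T0 | T1 T1
  B -> B A | T0 T1 | T1 T0 | b
  C -> b
  T0 -> a
  T1 -> b

CYK fill, restricted to cells inside w[0..2]:
  T[0,0] 'b' = {B,C,S,T1}  orig:{B,C,S}
  T[1,1] 'b' = {B,C,S,T1}  orig:{B,C,S}
  T[2,2] 'b' = {B,C,S,T1}  orig:{B,C,S}
  T[0,1] 'bb' = {A}
  T[1,2] 'bb' = {A}
  T[0,2] 'bbb' = {B,S}

Original NTs in T[0,2] deriving "bbb": ["B", "S"]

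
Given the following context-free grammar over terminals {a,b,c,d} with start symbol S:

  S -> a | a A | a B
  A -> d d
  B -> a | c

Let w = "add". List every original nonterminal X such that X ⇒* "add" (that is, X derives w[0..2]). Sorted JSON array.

CNF form of G:
  S -> T1 A | T1 B | a
  A -> T0 T0
  B -> a | c
  T0 -> d
  T1 -> a

CYK table (by increasing span) — only the sub-triangle for w[0..2]:
  cell(0,0) a: {B,S,T1}  orig:{B,S}
  cell(1,1) d: {T0}  orig:{}
  cell(2,2) d: {T0}  orig:{}
  cell(0,1) ad: ∅
  cell(1,2) dd: {A}
  cell(0,2) add: {S}

Original NTs in T[0,2] deriving "add": ["S"]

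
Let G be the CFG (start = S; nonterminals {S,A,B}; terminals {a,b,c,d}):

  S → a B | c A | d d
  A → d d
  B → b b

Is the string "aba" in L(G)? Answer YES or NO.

Convert to CNF:
  S -> T0 T0 | T2 B | T3 A
  A -> T0 T0
  B -> T1 T1
  T0 -> d
  T1 -> b
  T2 -> a
  T3 -> c

Fill CYK table bottom-up:
  cell(0,0) a: {T2}  orig:{}
  cell(1,1) b: {T1}  orig:{}
  cell(2,2) a: {T2}  orig:{}
  cell(0,1) ab: ∅
  cell(1,2) ba: ∅
  cell(0,2) aba: ∅

S ∉ T[0,2] ⇒ NO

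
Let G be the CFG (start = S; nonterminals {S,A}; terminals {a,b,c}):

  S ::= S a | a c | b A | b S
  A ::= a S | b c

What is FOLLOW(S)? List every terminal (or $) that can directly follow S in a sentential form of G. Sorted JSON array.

FIRST sets, iterate to fixpoint:
round 1:
  A via A→a S: +{a}
  A via A→b c: +{b}
  S via S→a c: +{a}
  S via S→b A: +{b}
  FIRST(S)={a,b}  FIRST(A)={a,b}
round 2: — fixpoint
  FIRST(S)={a,b}  FIRST(A)={a,b}

Compute FOLLOW by fixpoint:
initialize: $ ∈ FOLLOW(S)
[1]
  S→S a: FOLLOW(S) ⊇ FIRST(a) = {a}; new: +{a}
  S→b A: FOLLOW(A) ⊇ FOLLOW(S) ⊇ {$,a}; new: +{$,a}
  S: {$,a}  A: {$,a}
[2] done
  S: {$,a}  A: {$,a}

FOLLOW(S) = ["$", "a"]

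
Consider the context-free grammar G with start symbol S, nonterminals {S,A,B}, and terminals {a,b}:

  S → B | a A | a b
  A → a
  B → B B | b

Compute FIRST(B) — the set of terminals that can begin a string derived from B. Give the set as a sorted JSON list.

FIRST sets, iterate to fixpoint:
round 1:
  A via A→a: +{a}
  B via B→b: +{b}
  S via S→B: +{b}
  S via S→a A: +{a}
  FIRST(S)={a,b}  FIRST(A)={a}  FIRST(B)={b}
round 2: (stable)
  FIRST(S)={a,b}  FIRST(A)={a}  FIRST(B)={b}

FIRST(B) = ["b"]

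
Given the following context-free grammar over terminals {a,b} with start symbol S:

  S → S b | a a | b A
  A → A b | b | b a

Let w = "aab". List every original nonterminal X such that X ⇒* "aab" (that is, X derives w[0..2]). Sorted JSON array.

CNF form of G:
  S -> S T0 | T0 A | T1 T1
  A -> A T0 | T0 T1 | b
  T0 -> b
  T1 -> a

Fill CYK table bottom-up — only the sub-triangle for w[0..2]:
  [0..0]={T1}  "a"  orig:{}
  [1..1]={T1}  "a"  orig:{}
  [2..2]={A,T0}  "b"  orig:{A}
  [0..1]={S}  "aa"
  [1..2]=∅  "ab"
  [0..2]={S}  "aab"

Original NTs in T[0,2] deriving "aab": ["S"]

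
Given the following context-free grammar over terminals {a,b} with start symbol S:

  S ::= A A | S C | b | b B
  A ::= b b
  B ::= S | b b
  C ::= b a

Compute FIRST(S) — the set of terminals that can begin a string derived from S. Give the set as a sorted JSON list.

FIRST iteration:
round 1:
  A via A→b b: +{b}
  B via B→b b: +{b}
  C via C→b a: +{b}
  S via S→A A: +{b}
  S: {b}  A: {b}  B: {b}  C: {b}
round 2: done
  S: {b}  A: {b}  B: {b}  C: {b}

FIRST(S) = ["b"]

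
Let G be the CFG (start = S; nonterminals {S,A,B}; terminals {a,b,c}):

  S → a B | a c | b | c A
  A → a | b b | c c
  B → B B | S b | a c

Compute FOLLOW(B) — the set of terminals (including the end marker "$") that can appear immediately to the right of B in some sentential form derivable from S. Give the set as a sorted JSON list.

FIRST iteration:
[1]
  A via A→a: +{a}
  A via A→b b: +{b}
  A via A→c c: +{c}
  B via B→a c: +{a}
  S via S→a B: +{a}
  S via S→b: +{b}
  S via S→c A: +{c}
  S: {a,b,c}  A: {a,b,c}  B: {a}
[2]
  B via B→S b: +{b,c}
  S: {a,b,c}  A: {a,b,c}  B: {a,b,c}
[3] done
  S: {a,b,c}  A: {a,b,c}  B: {a,b,c}

FOLLOW sets:
FOLLOW(S) := {$}
iter 1:
  B→B B: FOLLOW(B) ⊇ FIRST(B) = {a,b,c}; new: +{a,b,c}
  B→S b: FOLLOW(S) ⊇ FIRST(b) = {b}; new: +{b}
  S→a B: FOLLOW(B) ⊇ FOLLOW(S) ⊇ {$,b}; new: +{$}
  S→c A: FOLLOW(A) ⊇ FOLLOW(S) ⊇ {$,b}; new: +{$,b}
  FOLLOW[S]={$,b}  FOLLOW[A]={$,b}  FOLLOW[B]={$,a,b,c}
iter 2: (no change)
  FOLLOW[S]={$,b}  FOLLOW[A]={$,b}  FOLLOW[B]={$,a,b,c}

FOLLOW(B) = ["$", "a", "b", "c"]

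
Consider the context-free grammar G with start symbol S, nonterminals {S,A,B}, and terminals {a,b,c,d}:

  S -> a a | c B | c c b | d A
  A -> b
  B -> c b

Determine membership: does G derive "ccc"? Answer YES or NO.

CNF form of G:
  S -> T0 B | T0 X4 | T2 T2 | T3 A
  A -> b
  B -> T0 T1
  T0 -> c
  T1 -> b
  T2 -> a
  T3 -> d
  X4 -> T0 T1

CYK fill:
  [0..0]={T0}  "c"  orig:{}
  [1..1]={T0}  "c"  orig:{}
  [2..2]={T0}  "c"  orig:{}
  [0..1]=∅  "cc"
  [1..2]=∅  "cc"
  [0..2]=∅  "ccc"

S ∉ T[0,2] ⇒ NO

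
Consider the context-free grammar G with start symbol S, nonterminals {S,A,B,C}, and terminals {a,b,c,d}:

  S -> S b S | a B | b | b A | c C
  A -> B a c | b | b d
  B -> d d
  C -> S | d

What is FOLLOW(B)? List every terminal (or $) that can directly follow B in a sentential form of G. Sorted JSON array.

Compute FIRST by fixpoint:
[1]
  A via A→b: +{b}
  B via B→d d: +{d}
  C via C→d: +{d}
  S via S→a B: +{a}
  S via S→b: +{b}
  S via S→c C: +{c}
  FIRST(S)={a,b,c}  FIRST(A)={b}  FIRST(B)={d}  FIRST(C)={d}
[2]
  A via A→B a c: +{d}
  C via C→S: +{a,b,c}
  FIRST(S)={a,b,c}  FIRST(A)={b,d}  FIRST(B)={d}  FIRST(C)={a,b,c,d}
[3] done
  FIRST(S)={a,b,c}  FIRST(A)={b,d}  FIRST(B)={d}  FIRST(C)={a,b,c,d}

Compute FOLLOW by fixpoint:
initialize: $ ∈ FOLLOW(S)
pass 1:
  A→B a c: FOLLOW(B) ⊇ FIRST(a) = {a}; new: +{a}
  S→S b S: FOLLOW(S) ⊇ FIRST(b) = {b}; new: +{b}
  S→a B: FOLLOW(B) ⊇ FOLLOW(S) ⊇ {$,b}; new: +{$,b}
  S→b A: FOLLOW(A) ⊇ FOLLOW(S) ⊇ {$,b}; new: +{$,b}
  S→c C: FOLLOW(C) ⊇ FOLLOW(S) ⊇ {$,b}; new: +{$,b}
  S: {$,b}  A: {$,b}  B: {$,a,b}  C: {$,b}
pass 2: (no change)
  S: {$,b}  A: {$,b}  B: {$,a,b}  C: {$,b}

FOLLOW(B) = ["$", "a", "b"]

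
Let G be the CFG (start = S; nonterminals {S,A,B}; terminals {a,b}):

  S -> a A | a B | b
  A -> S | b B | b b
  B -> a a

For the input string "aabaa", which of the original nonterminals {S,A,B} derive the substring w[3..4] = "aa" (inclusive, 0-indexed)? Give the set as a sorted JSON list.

CNF form of G:
  S -> T0 A | T0 B | b
  A -> T0 A | T0 B | T1 B | T1 T1 | b
  B -> T0 T0
  T0 -> a
  T1 -> b

Fill CYK table bottom-up — only the sub-triangle for w[3..4]:
  cell(3,3) a: {T0}  orig:{}
  cell(4,4) a: {T0}  orig:{}
  cell(3,4) aa: {B}

Original NTs in T[3,4] deriving "aa": ["B"]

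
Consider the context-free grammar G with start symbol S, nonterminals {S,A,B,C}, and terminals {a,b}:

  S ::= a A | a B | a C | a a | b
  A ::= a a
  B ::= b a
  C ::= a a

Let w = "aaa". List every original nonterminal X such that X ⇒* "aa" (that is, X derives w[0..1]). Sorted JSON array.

Convert to CNF:
  S -> T0 A | T0 B | T0 C | T0 T0 | b
  A -> T0 T0
  B -> T1 T0
  C -> T0 T0
  T0 -> a
  T1 -> b

Fill CYK table bottom-up — only the sub-triangle for w[0..1]:
  T[0,0] 'a' = {T0}  orig:{}
  T[1,1] 'a' = {T0}  orig:{}
  T[0,1] 'aa' = {A,C,S}

Original NTs in T[0,1] deriving "aa": ["A", "C", "S"]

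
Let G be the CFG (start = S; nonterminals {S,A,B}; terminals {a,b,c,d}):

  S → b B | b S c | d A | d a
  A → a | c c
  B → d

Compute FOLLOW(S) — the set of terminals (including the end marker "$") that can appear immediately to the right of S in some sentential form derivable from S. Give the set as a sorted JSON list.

FIRST iteration:
pass 1:
  A via A→a: +{a}
  A via A→c c: +{c}
  B via B→d: +{d}
  S via S→b B: +{b}
  S via S→d A: +{d}
  S: {b,d}  A: {a,c}  B: {d}
pass 2: — fixpoint
  S: {b,d}  A: {a,c}  B: {d}

Compute FOLLOW by fixpoint:
initialize: $ ∈ FOLLOW(S)
pass 1:
  S→b B: FOLLOW(B) ⊇ FOLLOW(S) ⊇ {$}; new: +{$}
  S→b S c: FOLLOW(S) ⊇ FIRST(c) = {c}; new: +{c}
  S→d A: FOLLOW(A) ⊇ FOLLOW(S) ⊇ {$,c}; new: +{$,c}
  FOLLOW[S]={$,c}  FOLLOW[A]={$,c}  FOLLOW[B]={$}
pass 2:
  S→b B: FOLLOW(B) ⊇ FOLLOW(S) ⊇ {$,c}; new: +{c}
  FOLLOW[S]={$,c}  FOLLOW[A]={$,c}  FOLLOW[B]={$,c}
pass 3: (no change)
  FOLLOW[S]={$,c}  FOLLOW[A]={$,c}  FOLLOW[B]={$,c}

FOLLOW(S) = ["$", "c"]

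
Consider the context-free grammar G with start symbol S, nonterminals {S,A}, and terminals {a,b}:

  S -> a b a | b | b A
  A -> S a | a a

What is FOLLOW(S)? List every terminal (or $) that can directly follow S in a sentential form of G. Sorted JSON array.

FIRST iteration:
iter 1:
  A via A→a a: +{a}
  S via S→a b a: +{a}
  S via S→b: +{b}
  FIRST[S]={a,b}  FIRST[A]={a}
iter 2:
  A via A→S a: +{b}
  FIRST[S]={a,b}  FIRST[A]={a,b}
iter 3: (no change)
  FIRST[S]={a,b}  FIRST[A]={a,b}

FOLLOW sets:
seed FOLLOW(S) with $
iter 1:
  A→S a: FOLLOW(S) ⊇ FIRST(a) = {a}; new: +{a}
  S→b A: FOLLOW(A) ⊇ FOLLOW(S) ⊇ {$,a}; new: +{$,a}
  FOLLOW[S]={$,a}  FOLLOW[A]={$,a}
iter 2: (stable)
  FOLLOW[S]={$,a}  FOLLOW[A]={$,a}

FOLLOW(S) = ["$", "a"]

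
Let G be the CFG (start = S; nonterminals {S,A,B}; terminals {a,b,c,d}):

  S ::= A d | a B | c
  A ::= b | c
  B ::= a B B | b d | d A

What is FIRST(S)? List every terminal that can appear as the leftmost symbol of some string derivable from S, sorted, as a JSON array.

FIRST sets, iterate to fixpoint:
pass 1:
  A via A→b: +{b}
  A via A→c: +{c}
  B via B→a B B: +{a}
  B via B→b d: +{b}
  B via B→d A: +{d}
  S via S→A d: +{b,c}
  S via S→a B: +{a}
  FIRST(S)={a,b,c}  FIRST(A)={b,c}  FIRST(B)={a,b,d}
pass 2: done
  FIRST(S)={a,b,c}  FIRST(A)={b,c}  FIRST(B)={a,b,d}

FIRST(S) = ["a", "b", "c"]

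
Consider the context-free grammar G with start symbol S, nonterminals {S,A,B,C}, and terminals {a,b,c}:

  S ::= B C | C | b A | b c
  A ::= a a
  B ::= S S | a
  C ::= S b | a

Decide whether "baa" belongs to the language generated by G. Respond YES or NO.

CNF form of G:
  S -> B C | S T1 | T1 A | T1 T2 | a
  A -> T0 T0
  B -> S S | a
  C -> S T1 | a
  T0 -> a
  T1 -> b
  T2 -> c

CYK fill:
  cell(0,0) b: {T1}  orig:{}
  cell(1,1) a: {B,C,S,T0}  orig:{B,C,S}
  cell(2,2) a: {B,C,S,T0}  orig:{B,C,S}
  cell(0,1) ba: ∅
  cell(1,2) aa: {A,B,S}
  cell(0,2) baa: {S}

S ∈ T[0,2] ⇒ YES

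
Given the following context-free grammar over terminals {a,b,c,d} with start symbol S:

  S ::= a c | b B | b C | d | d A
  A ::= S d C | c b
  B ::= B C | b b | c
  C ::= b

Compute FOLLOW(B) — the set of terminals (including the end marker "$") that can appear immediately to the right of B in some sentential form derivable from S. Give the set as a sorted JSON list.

Compute FIRST by fixpoint:
iter 1:
  A via A→c b: +{c}
  B via B→b b: +{b}
  B via B→c: +{c}
  C via C→b: +{b}
  S via S→a c: +{a}
  S via S→b B: +{b}
  S via S→d: +{d}
  FIRST(S)={a,b,d}  FIRST(A)={c}  FIRST(B)={b,c}  FIRST(C)={b}
iter 2:
  A via A→S d C: +{a,b,d}
  FIRST(S)={a,b,d}  FIRST(A)={a,b,c,d}  FIRST(B)={b,c}  FIRST(C)={b}
iter 3: (stable)
  FIRST(S)={a,b,d}  FIRST(A)={a,b,c,d}  FIRST(B)={b,c}  FIRST(C)={b}

FOLLOW iteration:
FOLLOW(S) := {$}
round 1:
  A→S d C: FOLLOW(S) ⊇ FIRST(d) = {d}; new: +{d}
  B→B C: FOLLOW(B) ⊇ FIRST(C) = {b}; new: +{b}
  B→B C: FOLLOW(C) ⊇ FOLLOW(B) ⊇ {b}; new: +{b}
  S→b B: FOLLOW(B) ⊇ FOLLOW(S) ⊇ {$,d}; new: +{$,d}
  S→b C: FOLLOW(C) ⊇ FOLLOW(S) ⊇ {$,d}; new: +{$,d}
  S→d A: FOLLOW(A) ⊇ FOLLOW(S) ⊇ {$,d}; new: +{$,d}
  FOLLOW[S]={$,d}  FOLLOW[A]={$,d}  FOLLOW[B]={$,b,d}  FOLLOW[C]={$,b,d}
round 2: (no change)
  FOLLOW[S]={$,d}  FOLLOW[A]={$,d}  FOLLOW[B]={$,b,d}  FOLLOW[C]={$,b,d}

FOLLOW(B) = ["$", "b", "d"]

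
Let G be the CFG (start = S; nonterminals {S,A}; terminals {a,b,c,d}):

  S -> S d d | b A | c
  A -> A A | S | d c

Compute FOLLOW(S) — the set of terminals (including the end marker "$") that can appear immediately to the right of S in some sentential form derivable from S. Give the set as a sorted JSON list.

Compute FIRST by fixpoint:
round 1:
  A via A→d c: +{d}
  S via S→b A: +{b}
  S via S→c: +{c}
  FIRST[S]={b,c}  FIRST[A]={d}
round 2:
  A via A→S: +{b,c}
  FIRST[S]={b,c}  FIRST[A]={b,c,d}
round 3: (stable)
  FIRST[S]={b,c}  FIRST[A]={b,c,d}

Compute FOLLOW by fixpoint:
initialize: $ ∈ FOLLOW(S)
iter 1:
  A→A A: FOLLOW(A) ⊇ FIRST(A) = {b,c,d}; new: +{b,c,d}
  A→S: FOLLOW(S) ⊇ FOLLOW(A) ⊇ {b,c,d}; new: +{b,c,d}
  S→b A: FOLLOW(A) ⊇ FOLLOW(S) ⊇ {$,b,c,d}; new: +{$}
  FOLLOW(S)={$,b,c,d}  FOLLOW(A)={$,b,c,d}
iter 2: (no change)
  FOLLOW(S)={$,b,c,d}  FOLLOW(A)={$,b,c,d}

FOLLOW(S) = ["$", "b", "c", "d"]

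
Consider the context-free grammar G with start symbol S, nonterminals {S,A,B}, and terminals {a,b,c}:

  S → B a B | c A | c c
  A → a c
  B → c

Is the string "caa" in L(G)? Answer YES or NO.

Convert to CNF:
  S -> B X2 | T1 A | T1 T1
  A -> T0 T1
  B -> c
  T0 -> a
  T1 -> c
  X2 -> T0 B

CYK table (by increasing span):
  T[0,0] 'c' = {B,T1}  orig:{B}
  T[1,1] 'a' = {T0}  orig:{}
  T[2,2] 'a' = {T0}  orig:{}
  T[0,1] 'ca' = ∅
  T[1,2] 'aa' = ∅
  T[0,2] 'caa' = ∅

S ∉ T[0,2] ⇒ NO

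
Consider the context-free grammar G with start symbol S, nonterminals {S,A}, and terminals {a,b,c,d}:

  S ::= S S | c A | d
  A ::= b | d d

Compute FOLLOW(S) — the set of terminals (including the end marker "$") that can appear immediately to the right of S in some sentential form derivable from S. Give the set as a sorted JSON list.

FIRST iteration:
round 1:
  A via A→b: +{b}
  A via A→d d: +{d}
  S via S→c A: +{c}
  S via S→d: +{d}
  FIRST(S)={c,d}  FIRST(A)={b,d}
round 2: (no change)
  FIRST(S)={c,d}  FIRST(A)={b,d}

FOLLOW iteration:
FOLLOW(S) := {$}
round 1:
  S→S S: FOLLOW(S) ⊇ FIRST(S) = {c,d}; new: +{c,d}
  S→c A: FOLLOW(A) ⊇ FOLLOW(S) ⊇ {$,c,d}; new: +{$,c,d}
  S: {$,c,d}  A: {$,c,d}
round 2: (no change)
  S: {$,c,d}  A: {$,c,d}

FOLLOW(S) = ["$", "c", "d"]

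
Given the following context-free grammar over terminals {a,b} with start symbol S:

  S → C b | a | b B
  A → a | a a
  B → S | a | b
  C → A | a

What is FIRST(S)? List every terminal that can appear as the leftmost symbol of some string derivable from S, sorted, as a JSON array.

FIRST iteration:
[1]
  A via A→a: +{a}
  B via B→a: +{a}
  B via B→b: +{b}
  C via C→A: +{a}
  S via S→C b: +{a}
  S via S→b B: +{b}
  S: {a,b}  A: {a}  B: {a,b}  C: {a}
[2] — fixpoint
  S: {a,b}  A: {a}  B: {a,b}  C: {a}

FIRST(S) = ["a", "b"]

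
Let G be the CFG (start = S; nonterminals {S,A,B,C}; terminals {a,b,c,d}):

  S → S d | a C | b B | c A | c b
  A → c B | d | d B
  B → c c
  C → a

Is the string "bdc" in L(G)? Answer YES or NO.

CNF form of G:
  S -> S T1 | T0 A | T0 T3 | T2 C | T3 B
  A -> T0 B | T1 B | d
  B -> T0 T0
  C -> a
  T0 -> c
  T1 -> d
  T2 -> a
  T3 -> b

CYK fill:
  [0..0]={T3}  "b"  orig:{}
  [1..1]={A,T1}  "d"  orig:{A}
  [2..2]={T0}  "c"  orig:{}
  [0..1]=∅  "bd"
  [1..2]=∅  "dc"
  [0..2]=∅  "bdc"

S ∉ T[0,2] ⇒ NO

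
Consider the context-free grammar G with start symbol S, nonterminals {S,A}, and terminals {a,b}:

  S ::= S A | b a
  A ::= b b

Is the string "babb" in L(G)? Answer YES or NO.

CNF form of G:
  S -> S A | T0 T1
  A -> T0 T0
  T0 -> b
  T1 -> a

CYK table (by increasing span):
  cell(0,0) b: {T0}  orig:{}
  cell(1,1) a: {T1}  orig:{}
  cell(2,2) b: {T0}  orig:{}
  cell(3,3) b: {T0}  orig:{}
  cell(0,1) ba: {S}
  cell(1,2) ab: ∅
  cell(2,3) bb: {A}
  cell(0,2) bab: ∅
  cell(1,3) abb: ∅
  cell(0,3) babb: {S}

S ∈ T[0,3] ⇒ YES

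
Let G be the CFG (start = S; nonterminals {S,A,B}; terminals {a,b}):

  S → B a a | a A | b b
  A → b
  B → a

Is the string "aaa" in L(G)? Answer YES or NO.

CNF form of G:
  S -> B X2 | T0 A | T1 T1
  A -> b
  B -> a
  T0 -> a
  T1 -> b
  X2 -> T0 T0

Fill CYK table bottom-up:
  T[0,0] 'a' = {B,T0}  orig:{B}
  T[1,1] 'a' = {B,T0}  orig:{B}
  T[2,2] 'a' = {B,T0}  orig:{B}
  T[0,1] 'aa' = {X2}  orig:{}
  T[1,2] 'aa' = {X2}  orig:{}
  T[0,2] 'aaa' = {S}

S ∈ T[0,2] ⇒ YES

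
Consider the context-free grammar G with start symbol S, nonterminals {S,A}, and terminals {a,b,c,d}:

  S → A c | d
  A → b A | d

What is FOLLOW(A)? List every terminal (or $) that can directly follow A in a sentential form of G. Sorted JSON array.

Compute FIRST by fixpoint:
round 1:
  A via A→b A: +{b}
  A via A→d: +{d}
  S via S→A c: +{b,d}
  S: {b,d}  A: {b,d}
round 2: done
  S: {b,d}  A: {b,d}

Compute FOLLOW by fixpoint:
initialize: $ ∈ FOLLOW(S)
pass 1:
  S→A c: FOLLOW(A) ⊇ FIRST(c) = {c}; new: +{c}
  FOLLOW[S]={$}  FOLLOW[A]={c}
pass 2: (no change)
  FOLLOW[S]={$}  FOLLOW[A]={c}

FOLLOW(A) = ["c"]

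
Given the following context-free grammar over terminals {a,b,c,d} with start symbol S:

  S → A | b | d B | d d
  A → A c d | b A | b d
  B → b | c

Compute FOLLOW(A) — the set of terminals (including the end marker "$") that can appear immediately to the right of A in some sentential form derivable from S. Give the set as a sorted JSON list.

FIRST iteration:
iter 1:
  A via A→b A: +{b}
  B via B→b: +{b}
  B via B→c: +{c}
  S via S→A: +{b}
  S via S→d B: +{d}
  FIRST(S)={b,d}  FIRST(A)={b}  FIRST(B)={b,c}
iter 2: done
  FIRST(S)={b,d}  FIRST(A)={b}  FIRST(B)={b,c}

FOLLOW sets:
initialize: $ ∈ FOLLOW(S)
round 1:
  A→A c d: FOLLOW(A) ⊇ FIRST(c) = {c}; new: +{c}
  S→A: FOLLOW(A) ⊇ FOLLOW(S) ⊇ {$}; new: +{$}
  S→d B: FOLLOW(B) ⊇ FOLLOW(S) ⊇ {$}; new: +{$}
  FOLLOW[S]={$}  FOLLOW[A]={$,c}  FOLLOW[B]={$}
round 2: (stable)
  FOLLOW[S]={$}  FOLLOW[A]={$,c}  FOLLOW[B]={$}

FOLLOW(A) = ["$", "c"]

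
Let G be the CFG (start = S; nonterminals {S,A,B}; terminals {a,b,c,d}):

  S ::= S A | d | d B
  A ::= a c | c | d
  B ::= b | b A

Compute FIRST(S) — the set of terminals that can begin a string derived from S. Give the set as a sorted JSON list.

FIRST iteration:
pass 1:
  A via A→a c: +{a}
  A via A→c: +{c}
  A via A→d: +{d}
  B via B→b: +{b}
  S via S→d: +{d}
  FIRST[S]={d}  FIRST[A]={a,c,d}  FIRST[B]={b}
pass 2: — fixpoint
  FIRST[S]={d}  FIRST[A]={a,c,d}  FIRST[B]={b}

FIRST(S) = ["d"]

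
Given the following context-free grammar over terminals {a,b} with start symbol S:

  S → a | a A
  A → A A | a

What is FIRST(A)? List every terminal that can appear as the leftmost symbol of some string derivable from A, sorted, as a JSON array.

Compute FIRST by fixpoint:
[1]
  A via A→a: +{a}
  S via S→a: +{a}
  S: {a}  A: {a}
[2] done
  S: {a}  A: {a}

FIRST(A) = ["a"]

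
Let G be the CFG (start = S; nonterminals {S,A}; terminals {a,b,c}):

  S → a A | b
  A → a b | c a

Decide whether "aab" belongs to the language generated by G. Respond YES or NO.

CNF form of G:
  S -> T0 A | b
  A -> T0 T1 | T2 T0
  T0 -> a
  T1 -> b
  T2 -> c

CYK table (by increasing span):
  [0..0]={T0}  "a"  orig:{}
  [1..1]={T0}  "a"  orig:{}
  [2..2]={S,T1}  "b"  orig:{S}
  [0..1]=∅  "aa"
  [1..2]={A}  "ab"
  [0..2]={S}  "aab"

S ∈ T[0,2] ⇒ YES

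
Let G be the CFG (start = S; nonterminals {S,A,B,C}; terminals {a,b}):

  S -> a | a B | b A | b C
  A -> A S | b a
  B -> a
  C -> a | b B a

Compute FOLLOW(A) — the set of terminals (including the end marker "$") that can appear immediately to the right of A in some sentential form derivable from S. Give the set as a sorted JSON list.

Compute FIRST by fixpoint:
iter 1:
  A via A→b a: +{b}
  B via B→a: +{a}
  C via C→a: +{a}
  C via C→b B a: +{b}
  S via S→a: +{a}
  S via S→b A: +{b}
  S: {a,b}  A: {b}  B: {a}  C: {a,b}
iter 2: done
  S: {a,b}  A: {b}  B: {a}  C: {a,b}

FOLLOW iteration:
seed FOLLOW(S) with $
pass 1:
  A→A S: FOLLOW(A) ⊇ FIRST(S) = {a,b}; new: +{a,b}
  A→A S: FOLLOW(S) ⊇ FOLLOW(A) ⊇ {a,b}; new: +{a,b}
  C→b B a: FOLLOW(B) ⊇ FIRST(a) = {a}; new: +{a}
  S→a B: FOLLOW(B) ⊇ FOLLOW(S) ⊇ {$,a,b}; new: +{$,b}
  S→b A: FOLLOW(A) ⊇ FOLLOW(S) ⊇ {$,a,b}; new: +{$}
  S→b C: FOLLOW(C) ⊇ FOLLOW(S) ⊇ {$,a,b}; new: +{$,a,b}
  FOLLOW(S)={$,a,b}  FOLLOW(A)={$,a,b}  FOLLOW(B)={$,a,b}  FOLLOW(C)={$,a,b}
pass 2: (no change)
  FOLLOW(S)={$,a,b}  FOLLOW(A)={$,a,b}  FOLLOW(B)={$,a,b}  FOLLOW(C)={$,a,b}

FOLLOW(A) = ["$", "a", "b"]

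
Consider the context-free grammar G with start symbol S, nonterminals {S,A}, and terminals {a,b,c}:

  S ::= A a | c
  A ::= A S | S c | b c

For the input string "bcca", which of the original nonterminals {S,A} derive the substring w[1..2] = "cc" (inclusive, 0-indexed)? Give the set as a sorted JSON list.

Convert to CNF:
  S -> A T2 | c
  A -> A S | S T0 | T1 T0
  T0 -> c
  T1 -> b
  T2 -> a

Fill CYK table bottom-up, restricted to cells inside w[1..2]:
  [1..1]={S,T0}  "c"  orig:{S}
  [2..2]={S,T0}  "c"  orig:{S}
  [1..2]={A}  "cc"

Original NTs in T[1,2] deriving "cc": ["A"]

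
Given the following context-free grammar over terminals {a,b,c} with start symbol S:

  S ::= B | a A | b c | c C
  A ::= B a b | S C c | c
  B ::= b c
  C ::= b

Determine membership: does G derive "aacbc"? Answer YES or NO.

Convert to CNF:
  S -> T0 A | T1 T2 | T2 C
  A -> B X3 | S X4 | c
  B -> T1 T2
  C -> b
  T0 -> a
  T1 -> b
  T2 -> c
  X3 -> T0 T1
  X4 -> C T2

CYK table (by increasing span):
  cell(0,0) a: {T0}  orig:{}
  cell(1,1) a: {T0}  orig:{}
  cell(2,2) c: {A,T2}  orig:{A}
  cell(3,3) b: {C,T1}  orig:{C}
  cell(4,4) c: {A,T2}  orig:{A}
  cell(0,1) aa: ∅
  cell(1,2) ac: {S}
  cell(2,3) cb: {S}
  cell(3,4) bc: {B,S,X4}  orig:{B,S}
  cell(0,2) aac: ∅
  cell(1,3) acb: ∅
  cell(2,4) cbc: ∅
  cell(0,3) aacb: ∅
  cell(1,4) acbc: {A}
  cell(0,4) aacbc: {S}

S ∈ T[0,4] ⇒ YES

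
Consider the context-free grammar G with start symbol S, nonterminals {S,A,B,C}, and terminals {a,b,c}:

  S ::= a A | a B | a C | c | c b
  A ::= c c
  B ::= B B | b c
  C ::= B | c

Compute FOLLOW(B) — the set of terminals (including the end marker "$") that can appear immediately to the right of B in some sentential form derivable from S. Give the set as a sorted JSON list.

Compute FIRST by fixpoint:
pass 1:
  A via A→c c: +{c}
  B via B→b c: +{b}
  C via C→B: +{b}
  C via C→c: +{c}
  S via S→a A: +{a}
  S via S→c: +{c}
  FIRST[S]={a,c}  FIRST[A]={c}  FIRST[B]={b}  FIRST[C]={b,c}
pass 2: — fixpoint
  FIRST[S]={a,c}  FIRST[A]={c}  FIRST[B]={b}  FIRST[C]={b,c}

FOLLOW sets:
FOLLOW(S) := {$}
[1]
  B→B B: FOLLOW(B) ⊇ FIRST(B) = {b}; new: +{b}
  S→a A: FOLLOW(A) ⊇ FOLLOW(S) ⊇ {$}; new: +{$}
  S→a B: FOLLOW(B) ⊇ FOLLOW(S) ⊇ {$}; new: +{$}
  S→a C: FOLLOW(C) ⊇ FOLLOW(S) ⊇ {$}; new: +{$}
  FOLLOW(S)={$}  FOLLOW(A)={$}  FOLLOW(B)={$,b}  FOLLOW(C)={$}
[2] (stable)
  FOLLOW(S)={$}  FOLLOW(A)={$}  FOLLOW(B)={$,b}  FOLLOW(C)={$}

FOLLOW(B) = ["$", "b"]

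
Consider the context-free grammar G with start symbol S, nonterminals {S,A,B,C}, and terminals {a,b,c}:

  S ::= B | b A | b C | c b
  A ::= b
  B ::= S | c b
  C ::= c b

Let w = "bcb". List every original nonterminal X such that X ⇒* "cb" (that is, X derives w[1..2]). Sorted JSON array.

CNF form of G:
  S -> T0 A | T0 C | T1 T0
  A -> b
  B -> T0 A | T0 C | T1 T0
  C -> T1 T0
  T0 -> b
  T1 -> c

CYK fill (cells [i..j] with 1 ≤ i ≤ j ≤ 2 only):
  [1..1]={T1}  "c"  orig:{}
  [2..2]={A,T0}  "b"  orig:{A}
  [1..2]={B,C,S}  "cb"

Original NTs in T[1,2] deriving "cb": ["B", "C", "S"]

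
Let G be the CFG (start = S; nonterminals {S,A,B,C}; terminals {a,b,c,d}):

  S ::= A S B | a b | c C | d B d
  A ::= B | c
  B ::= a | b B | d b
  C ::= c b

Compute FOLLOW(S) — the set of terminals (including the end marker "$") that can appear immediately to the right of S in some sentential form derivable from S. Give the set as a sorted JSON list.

FIRST sets, iterate to fixpoint:
[1]
  A via A→c: +{c}
  B via B→a: +{a}
  B via B→b B: +{b}
  B via B→d b: +{d}
  C via C→c b: +{c}
  S via S→A S B: +{c}
  S via S→a b: +{a}
  S via S→d B d: +{d}
  S: {a,c,d}  A: {c}  B: {a,b,d}  C: {c}
[2]
  A via A→B: +{a,b,d}
  S via S→A S B: +{b}
  S: {a,b,c,d}  A: {a,b,c,d}  B: {a,b,d}  C: {c}
[3] done
  S: {a,b,c,d}  A: {a,b,c,d}  B: {a,b,d}  C: {c}

FOLLOW iteration:
initialize: $ ∈ FOLLOW(S)
iter 1:
  S→A S B: FOLLOW(A) ⊇ FIRST(S) = {a,b,c,d}; new: +{a,b,c,d}
  S→A S B: FOLLOW(S) ⊇ FIRST(B) = {a,b,d}; new: +{a,b,d}
  S→A S B: FOLLOW(B) ⊇ FOLLOW(S) ⊇ {$,a,b,d}; new: +{$,a,b,d}
  S→c C: FOLLOW(C) ⊇ FOLLOW(S) ⊇ {$,a,b,d}; new: +{$,a,b,d}
  S: {$,a,b,d}  A: {a,b,c,d}  B: {$,a,b,d}  C: {$,a,b,d}
iter 2:
  A→B: FOLLOW(B) ⊇ FOLLOW(A) ⊇ {a,b,c,d}; new: +{c}
  S: {$,a,b,d}  A: {a,b,c,d}  B: {$,a,b,c,d}  C: {$,a,b,d}
iter 3: (stable)
  S: {$,a,b,d}  A: {a,b,c,d}  B: {$,a,b,c,d}  C: {$,a,b,d}

FOLLOW(S) = ["$", "a", "b", "d"]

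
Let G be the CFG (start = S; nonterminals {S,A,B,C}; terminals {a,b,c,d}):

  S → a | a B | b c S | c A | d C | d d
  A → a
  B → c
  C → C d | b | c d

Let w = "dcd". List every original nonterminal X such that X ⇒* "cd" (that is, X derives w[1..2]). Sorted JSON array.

Convert to CNF:
  S -> T0 C | T0 T0 | T1 A | T2 B | T3 X4 | a
  A -> a
  B -> c
  C -> C T0 | T1 T0 | b
  T0 -> d
  T1 -> c
  T2 -> a
  T3 -> b
  X4 -> T1 S

CYK table (by increasing span) — only the sub-triangle for w[1..2]:
  T[1,1] 'c' = {B,T1}  orig:{B}
  T[2,2] 'd' = {T0}  orig:{}
  T[1,2] 'cd' = {C}

Original NTs in T[1,2] deriving "cd": ["C"]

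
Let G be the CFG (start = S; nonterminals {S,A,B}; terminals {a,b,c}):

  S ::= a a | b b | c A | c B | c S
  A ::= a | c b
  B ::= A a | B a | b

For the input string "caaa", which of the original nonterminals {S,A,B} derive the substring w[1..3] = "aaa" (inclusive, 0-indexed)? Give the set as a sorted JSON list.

CNF form of G:
  S -> T0 A | T0 B | T0 S | T1 T1 | T2 T2
  A -> T0 T1 | a
  B -> A T2 | B T2 | b
  T0 -> c
  T1 -> b
  T2 -> a

CYK table (by increasing span) (cells [i..j] with 1 ≤ i ≤ j ≤ 3 only):
  T[1,1] 'a' = {A,T2}  orig:{A}
  T[2,2] 'a' = {A,T2}  orig:{A}
  T[3,3] 'a' = {A,T2}  orig:{A}
  T[1,2] 'aa' = {B,S}
  T[2,3] 'aa' = {B,S}
  T[1,3] 'aaa' = {B}

Original NTs in T[1,3] deriving "aaa": ["B"]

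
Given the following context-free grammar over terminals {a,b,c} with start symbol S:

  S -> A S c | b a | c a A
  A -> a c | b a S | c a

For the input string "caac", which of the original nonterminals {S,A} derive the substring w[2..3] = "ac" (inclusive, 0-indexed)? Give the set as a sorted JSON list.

Convert to CNF:
  S -> A X4 | T1 X5 | T2 T0
  A -> T0 T1 | T1 T0 | T2 X3
  T0 -> a
  T1 -> c
  T2 -> b
  X3 -> T0 S
  X4 -> S T1
  X5 -> T0 A

CYK table (by increasing span), restricted to cells inside w[2..3]:
  [2..2]={T0}  "a"  orig:{}
  [3..3]={T1}  "c"  orig:{}
  [2..3]={A}  "ac"

Original NTs in T[2,3] deriving "ac": ["A"]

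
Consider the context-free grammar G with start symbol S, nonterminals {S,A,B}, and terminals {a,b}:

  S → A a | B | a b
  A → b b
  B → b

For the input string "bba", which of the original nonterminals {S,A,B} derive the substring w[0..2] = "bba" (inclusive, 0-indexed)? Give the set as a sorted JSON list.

Convert to CNF:
  S -> A T1 | T1 T0 | b
  A -> T0 T0
  B -> b
  T0 -> b
  T1 -> a

Fill CYK table bottom-up, restricted to cells inside w[0..2]:
  cell(0,0) b: {B,S,T0}  orig:{B,S}
  cell(1,1) b: {B,S,T0}  orig:{B,S}
  cell(2,2) a: {T1}  orig:{}
  cell(0,1) bb: {A}
  cell(1,2) ba: ∅
  cell(0,2) bba: {S}

Original NTs in T[0,2] deriving "bba": ["S"]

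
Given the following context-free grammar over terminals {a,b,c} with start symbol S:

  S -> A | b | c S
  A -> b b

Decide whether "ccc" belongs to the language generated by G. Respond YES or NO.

Convert to CNF:
  S -> T0 T0 | T1 S | b
  A -> T0 T0
  T0 -> b
  T1 -> c

CYK fill:
  [0..0]={T1}  "c"  orig:{}
  [1..1]={T1}  "c"  orig:{}
  [2..2]={T1}  "c"  orig:{}
  [0..1]=∅  "cc"
  [1..2]=∅  "cc"
  [0..2]=∅  "ccc"

S ∉ T[0,2] ⇒ NO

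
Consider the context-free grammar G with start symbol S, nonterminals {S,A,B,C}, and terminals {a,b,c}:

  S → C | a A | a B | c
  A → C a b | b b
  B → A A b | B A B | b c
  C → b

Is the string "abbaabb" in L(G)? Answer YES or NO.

CNF form of G:
  S -> T0 A | T0 B | b | c
  A -> C X3 | T1 T1
  B -> A X4 | B X5 | T1 T2
  C -> b
  T0 -> a
  T1 -> b
  T2 -> c
  X3 -> T0 T1
  X4 -> A T1
  X5 -> A B

Fill CYK table bottom-up:
  T[0,0] 'a' = {T0}  orig:{}
  T[1,1] 'b' = {C,S,T1}  orig:{C,S}
  T[2,2] 'b' = {C,S,T1}  orig:{C,S}
  T[3,3] 'a' = {T0}  orig:{}
  T[4,4] 'a' = {T0}  orig:{}
  T[5,5] 'b' = {C,S,T1}  orig:{C,S}
  T[6,6] 'b' = {C,S,T1}  orig:{C,S}
  T[0,1] 'ab' = {X3}  orig:{}
  T[1,2] 'bb' = {A}
  T[2,3] 'ba' = ∅
  T[3,4] 'aa' = ∅
  T[4,5] 'ab' = {X3}  orig:{}
  T[5,6] 'bb' = {A}
  T[0,2] 'abb' = {S}
  T[1,3] 'bba' = ∅
  T[2,4] 'baa' = ∅
  T[3,5] 'aab' = ∅
  T[4,6] 'abb' = {S}
  T[0,3] 'abba' = ∅
  T[1,4] 'bbaa' = ∅
  T[2,5] 'baab' = ∅
  T[3,6] 'aabb' = ∅
  T[0,4] 'abbaa' = ∅
  T[1,5] 'bbaab' = ∅
  T[2,6] 'baabb' = ∅
  T[0,5] 'abbaab' = ∅
  T[1,6] 'bbaabb' = ∅
  T[0,6] 'abbaabb' = ∅

S ∉ T[0,6] ⇒ NO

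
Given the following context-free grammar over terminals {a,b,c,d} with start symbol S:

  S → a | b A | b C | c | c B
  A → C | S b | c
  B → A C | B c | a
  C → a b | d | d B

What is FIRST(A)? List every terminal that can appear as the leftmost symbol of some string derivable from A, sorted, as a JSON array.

Compute FIRST by fixpoint:
round 1:
  A via A→c: +{c}
  B via B→A C: +{c}
  B via B→a: +{a}
  C via C→a b: +{a}
  C via C→d: +{d}
  S via S→a: +{a}
  S via S→b A: +{b}
  S via S→c: +{c}
  S: {a,b,c}  A: {c}  B: {a,c}  C: {a,d}
round 2:
  A via A→C: +{a,d}
  A via A→S b: +{b}
  B via B→A C: +{b,d}
  S: {a,b,c}  A: {a,b,c,d}  B: {a,b,c,d}  C: {a,d}
round 3: (no change)
  S: {a,b,c}  A: {a,b,c,d}  B: {a,b,c,d}  C: {a,d}

FIRST(A) = ["a", "b", "c", "d"]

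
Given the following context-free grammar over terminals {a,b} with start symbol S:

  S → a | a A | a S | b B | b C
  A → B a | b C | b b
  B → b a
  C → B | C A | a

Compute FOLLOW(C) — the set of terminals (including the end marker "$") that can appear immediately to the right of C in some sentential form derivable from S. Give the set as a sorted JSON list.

Compute FIRST by fixpoint:
round 1:
  A via A→b C: +{b}
  B via B→b a: +{b}
  C via C→B: +{b}
  C via C→a: +{a}
  S via S→a: +{a}
  S via S→b B: +{b}
  FIRST[S]={a,b}  FIRST[A]={b}  FIRST[B]={b}  FIRST[C]={a,b}
round 2: (no change)
  FIRST[S]={a,b}  FIRST[A]={b}  FIRST[B]={b}  FIRST[C]={a,b}

FOLLOW sets:
FOLLOW(S) := {$}
[1]
  A→B a: FOLLOW(B) ⊇ FIRST(a) = {a}; new: +{a}
  C→C A: FOLLOW(C) ⊇ FIRST(A) = {b}; new: +{b}
  C→C A: FOLLOW(A) ⊇ FOLLOW(C) ⊇ {b}; new: +{b}
  S→a A: FOLLOW(A) ⊇ FOLLOW(S) ⊇ {$}; new: +{$}
  S→b B: FOLLOW(B) ⊇ FOLLOW(S) ⊇ {$}; new: +{$}
  S→b C: FOLLOW(C) ⊇ FOLLOW(S) ⊇ {$}; new: +{$}
  FOLLOW[S]={$}  FOLLOW[A]={$,b}  FOLLOW[B]={$,a}  FOLLOW[C]={$,b}
[2]
  C→B: FOLLOW(B) ⊇ FOLLOW(C) ⊇ {$,b}; new: +{b}
  FOLLOW[S]={$}  FOLLOW[A]={$,b}  FOLLOW[B]={$,a,b}  FOLLOW[C]={$,b}
[3] — fixpoint
  FOLLOW[S]={$}  FOLLOW[A]={$,b}  FOLLOW[B]={$,a,b}  FOLLOW[C]={$,b}

FOLLOW(C) = ["$", "b"]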